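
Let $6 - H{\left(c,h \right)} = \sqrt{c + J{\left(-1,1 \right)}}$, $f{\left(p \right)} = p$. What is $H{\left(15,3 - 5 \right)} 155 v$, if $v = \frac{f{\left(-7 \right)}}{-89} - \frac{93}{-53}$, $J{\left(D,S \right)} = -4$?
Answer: $\frac{8042640}{4717} - \frac{1340440 \sqrt{11}}{4717} \approx 762.54$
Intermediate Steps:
$H{\left(c,h \right)} = 6 - \sqrt{-4 + c}$ ($H{\left(c,h \right)} = 6 - \sqrt{c - 4} = 6 - \sqrt{-4 + c}$)
$v = \frac{8648}{4717}$ ($v = - \frac{7}{-89} - \frac{93}{-53} = \left(-7\right) \left(- \frac{1}{89}\right) - - \frac{93}{53} = \frac{7}{89} + \frac{93}{53} = \frac{8648}{4717} \approx 1.8334$)
$H{\left(15,3 - 5 \right)} 155 v = \left(6 - \sqrt{-4 + 15}\right) 155 \cdot \frac{8648}{4717} = \left(6 - \sqrt{11}\right) 155 \cdot \frac{8648}{4717} = \left(930 - 155 \sqrt{11}\right) \frac{8648}{4717} = \frac{8042640}{4717} - \frac{1340440 \sqrt{11}}{4717}$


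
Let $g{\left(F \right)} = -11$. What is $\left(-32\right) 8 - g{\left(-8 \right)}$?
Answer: $-245$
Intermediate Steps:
$\left(-32\right) 8 - g{\left(-8 \right)} = \left(-32\right) 8 - -11 = -256 + 11 = -245$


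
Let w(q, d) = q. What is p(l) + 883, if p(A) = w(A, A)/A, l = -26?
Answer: 884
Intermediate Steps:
p(A) = 1 (p(A) = A/A = 1)
p(l) + 883 = 1 + 883 = 884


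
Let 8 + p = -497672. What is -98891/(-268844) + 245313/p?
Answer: -4183713823/33449570480 ≈ -0.12508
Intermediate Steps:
p = -497680 (p = -8 - 497672 = -497680)
-98891/(-268844) + 245313/p = -98891/(-268844) + 245313/(-497680) = -98891*(-1/268844) + 245313*(-1/497680) = 98891/268844 - 245313/497680 = -4183713823/33449570480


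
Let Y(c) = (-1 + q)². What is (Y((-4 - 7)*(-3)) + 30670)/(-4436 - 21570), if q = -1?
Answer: -15337/13003 ≈ -1.1795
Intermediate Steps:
Y(c) = 4 (Y(c) = (-1 - 1)² = (-2)² = 4)
(Y((-4 - 7)*(-3)) + 30670)/(-4436 - 21570) = (4 + 30670)/(-4436 - 21570) = 30674/(-26006) = 30674*(-1/26006) = -15337/13003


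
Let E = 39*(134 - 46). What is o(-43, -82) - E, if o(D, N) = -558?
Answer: -3990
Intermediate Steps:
E = 3432 (E = 39*88 = 3432)
o(-43, -82) - E = -558 - 1*3432 = -558 - 3432 = -3990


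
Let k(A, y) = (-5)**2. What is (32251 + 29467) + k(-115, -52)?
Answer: 61743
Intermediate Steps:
k(A, y) = 25
(32251 + 29467) + k(-115, -52) = (32251 + 29467) + 25 = 61718 + 25 = 61743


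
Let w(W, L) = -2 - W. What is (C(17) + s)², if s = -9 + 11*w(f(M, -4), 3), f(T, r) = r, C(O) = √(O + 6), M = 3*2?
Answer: (13 + √23)² ≈ 316.69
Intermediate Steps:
M = 6
C(O) = √(6 + O)
s = 13 (s = -9 + 11*(-2 - 1*(-4)) = -9 + 11*(-2 + 4) = -9 + 11*2 = -9 + 22 = 13)
(C(17) + s)² = (√(6 + 17) + 13)² = (√23 + 13)² = (13 + √23)²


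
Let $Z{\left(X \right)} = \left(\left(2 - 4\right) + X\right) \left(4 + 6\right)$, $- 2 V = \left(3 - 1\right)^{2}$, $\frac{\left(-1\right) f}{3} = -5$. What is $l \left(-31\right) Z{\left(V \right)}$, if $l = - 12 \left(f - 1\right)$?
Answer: $-208320$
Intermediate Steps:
$f = 15$ ($f = \left(-3\right) \left(-5\right) = 15$)
$V = -2$ ($V = - \frac{\left(3 - 1\right)^{2}}{2} = - \frac{2^{2}}{2} = \left(- \frac{1}{2}\right) 4 = -2$)
$Z{\left(X \right)} = -20 + 10 X$ ($Z{\left(X \right)} = \left(\left(2 - 4\right) + X\right) 10 = \left(-2 + X\right) 10 = -20 + 10 X$)
$l = -168$ ($l = - 12 \left(15 - 1\right) = \left(-12\right) 14 = -168$)
$l \left(-31\right) Z{\left(V \right)} = \left(-168\right) \left(-31\right) \left(-20 + 10 \left(-2\right)\right) = 5208 \left(-20 - 20\right) = 5208 \left(-40\right) = -208320$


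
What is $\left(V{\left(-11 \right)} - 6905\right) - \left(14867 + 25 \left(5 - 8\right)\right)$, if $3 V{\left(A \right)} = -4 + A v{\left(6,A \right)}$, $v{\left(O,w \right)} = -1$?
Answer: $- \frac{65084}{3} \approx -21695.0$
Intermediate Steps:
$V{\left(A \right)} = - \frac{4}{3} - \frac{A}{3}$ ($V{\left(A \right)} = \frac{-4 + A \left(-1\right)}{3} = \frac{-4 - A}{3} = - \frac{4}{3} - \frac{A}{3}$)
$\left(V{\left(-11 \right)} - 6905\right) - \left(14867 + 25 \left(5 - 8\right)\right) = \left(\left(- \frac{4}{3} - - \frac{11}{3}\right) - 6905\right) - \left(14867 + 25 \left(5 - 8\right)\right) = \left(\left(- \frac{4}{3} + \frac{11}{3}\right) - 6905\right) - 14792 = \left(\frac{7}{3} - 6905\right) + \left(75 - 14867\right) = - \frac{20708}{3} - 14792 = - \frac{65084}{3}$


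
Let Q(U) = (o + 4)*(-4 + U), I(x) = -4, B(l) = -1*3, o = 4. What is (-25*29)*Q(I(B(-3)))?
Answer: 46400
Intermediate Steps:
B(l) = -3
Q(U) = -32 + 8*U (Q(U) = (4 + 4)*(-4 + U) = 8*(-4 + U) = -32 + 8*U)
(-25*29)*Q(I(B(-3))) = (-25*29)*(-32 + 8*(-4)) = -725*(-32 - 32) = -725*(-64) = 46400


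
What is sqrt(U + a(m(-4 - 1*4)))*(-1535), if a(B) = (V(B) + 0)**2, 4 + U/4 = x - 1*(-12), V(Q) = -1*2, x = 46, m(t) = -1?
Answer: -3070*sqrt(55) ≈ -22768.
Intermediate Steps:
V(Q) = -2
U = 216 (U = -16 + 4*(46 - 1*(-12)) = -16 + 4*(46 + 12) = -16 + 4*58 = -16 + 232 = 216)
a(B) = 4 (a(B) = (-2 + 0)**2 = (-2)**2 = 4)
sqrt(U + a(m(-4 - 1*4)))*(-1535) = sqrt(216 + 4)*(-1535) = sqrt(220)*(-1535) = (2*sqrt(55))*(-1535) = -3070*sqrt(55)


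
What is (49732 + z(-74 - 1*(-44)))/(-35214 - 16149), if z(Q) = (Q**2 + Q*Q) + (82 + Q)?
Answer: -3968/3951 ≈ -1.0043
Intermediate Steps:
z(Q) = 82 + Q + 2*Q**2 (z(Q) = (Q**2 + Q**2) + (82 + Q) = 2*Q**2 + (82 + Q) = 82 + Q + 2*Q**2)
(49732 + z(-74 - 1*(-44)))/(-35214 - 16149) = (49732 + (82 + (-74 - 1*(-44)) + 2*(-74 - 1*(-44))**2))/(-35214 - 16149) = (49732 + (82 + (-74 + 44) + 2*(-74 + 44)**2))/(-51363) = (49732 + (82 - 30 + 2*(-30)**2))*(-1/51363) = (49732 + (82 - 30 + 2*900))*(-1/51363) = (49732 + (82 - 30 + 1800))*(-1/51363) = (49732 + 1852)*(-1/51363) = 51584*(-1/51363) = -3968/3951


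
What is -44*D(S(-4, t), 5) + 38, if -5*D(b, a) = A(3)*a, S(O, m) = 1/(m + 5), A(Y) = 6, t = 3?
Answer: 302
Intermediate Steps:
S(O, m) = 1/(5 + m)
D(b, a) = -6*a/5
-44*D(S(-4, t), 5) + 38 = -(-264)*5/5 + 38 = -44*(-6) + 38 = 264 + 38 = 302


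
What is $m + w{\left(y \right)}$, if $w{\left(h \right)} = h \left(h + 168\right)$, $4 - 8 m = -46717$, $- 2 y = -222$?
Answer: $\frac{294473}{8} \approx 36809.0$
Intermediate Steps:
$y = 111$ ($y = \left(- \frac{1}{2}\right) \left(-222\right) = 111$)
$m = \frac{46721}{8}$ ($m = \frac{1}{2} - - \frac{46717}{8} = \frac{1}{2} + \frac{46717}{8} = \frac{46721}{8} \approx 5840.1$)
$w{\left(h \right)} = h \left(168 + h\right)$
$m + w{\left(y \right)} = \frac{46721}{8} + 111 \left(168 + 111\right) = \frac{46721}{8} + 111 \cdot 279 = \frac{46721}{8} + 30969 = \frac{294473}{8}$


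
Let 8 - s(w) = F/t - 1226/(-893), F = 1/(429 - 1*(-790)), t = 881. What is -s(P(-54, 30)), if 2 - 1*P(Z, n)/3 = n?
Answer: -6355570109/959027527 ≈ -6.6271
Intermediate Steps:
P(Z, n) = 6 - 3*n
F = 1/1219 (F = 1/(429 + 790) = 1/1219 ≈ 0.00082034)
s(w) = 6355570109/959027527 (s(w) = 8 - ((1/1219)/881 - 1226/(-893)) = 8 - ((1/1219)*(1/881) - 1226*(-1/893)) = 8 - (1/1073939 + 1226/893) = 8 - 1*1316650107/959027527 = 8 - 1316650107/959027527 = 6355570109/959027527)
-s(P(-54, 30)) = -1*6355570109/959027527 = -6355570109/959027527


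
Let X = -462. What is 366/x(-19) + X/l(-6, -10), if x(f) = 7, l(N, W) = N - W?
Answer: -885/14 ≈ -63.214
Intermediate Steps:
366/x(-19) + X/l(-6, -10) = 366/7 - 462/(-6 - 1*(-10)) = 366*(⅐) - 462/(-6 + 10) = 366/7 - 462/4 = 366/7 - 462*¼ = 366/7 - 231/2 = -885/14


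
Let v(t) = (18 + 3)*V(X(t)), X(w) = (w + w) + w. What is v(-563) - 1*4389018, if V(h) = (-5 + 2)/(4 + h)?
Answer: -7395495267/1685 ≈ -4.3890e+6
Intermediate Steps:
X(w) = 3*w (X(w) = 2*w + w = 3*w)
V(h) = -3/(4 + h)
v(t) = -63/(4 + 3*t) (v(t) = (18 + 3)*(-3/(4 + 3*t)) = 21*(-3/(4 + 3*t)) = -63/(4 + 3*t))
v(-563) - 1*4389018 = -63/(4 + 3*(-563)) - 1*4389018 = -63/(4 - 1689) - 4389018 = -63/(-1685) - 4389018 = -63*(-1/1685) - 4389018 = 63/1685 - 4389018 = -7395495267/1685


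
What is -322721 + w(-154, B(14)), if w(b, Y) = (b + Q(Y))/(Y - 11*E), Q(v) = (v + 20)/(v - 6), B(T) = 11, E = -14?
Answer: -266245564/825 ≈ -3.2272e+5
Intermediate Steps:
Q(v) = (20 + v)/(-6 + v)
w(b, Y) = (b + (20 + Y)/(-6 + Y))/(154 + Y) (w(b, Y) = (b + (20 + Y)/(-6 + Y))/(Y - 11*(-14)) = (b + (20 + Y)/(-6 + Y))/(Y + 154) = (b + (20 + Y)/(-6 + Y))/(154 + Y))
-322721 + w(-154, B(14)) = -322721 + (20 + 11 - 154*(-6 + 11))/((-6 + 11)*(154 + 11)) = -322721 + (20 + 11 - 154*5)/(5*165) = -322721 + (⅕)*(1/165)*(20 + 11 - 770) = -322721 + (⅕)*(1/165)*(-739) = -322721 - 739/825 = -266245564/825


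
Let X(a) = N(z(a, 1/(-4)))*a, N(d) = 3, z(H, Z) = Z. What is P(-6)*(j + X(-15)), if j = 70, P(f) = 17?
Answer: 425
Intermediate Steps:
X(a) = 3*a
P(-6)*(j + X(-15)) = 17*(70 + 3*(-15)) = 17*(70 - 45) = 17*25 = 425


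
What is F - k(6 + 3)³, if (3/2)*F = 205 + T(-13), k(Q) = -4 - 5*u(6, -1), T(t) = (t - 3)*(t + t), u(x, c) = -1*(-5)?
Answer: 24803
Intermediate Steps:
u(x, c) = 5
T(t) = 2*t*(-3 + t) (T(t) = (-3 + t)*(2*t) = 2*t*(-3 + t))
k(Q) = -29 (k(Q) = -4 - 5*5 = -4 - 25 = -29)
F = 414 (F = 2*(205 + 2*(-13)*(-3 - 13))/3 = 2*(205 + 2*(-13)*(-16))/3 = 2*(205 + 416)/3 = (⅔)*621 = 414)
F - k(6 + 3)³ = 414 - 1*(-29)³ = 414 - 1*(-24389) = 414 + 24389 = 24803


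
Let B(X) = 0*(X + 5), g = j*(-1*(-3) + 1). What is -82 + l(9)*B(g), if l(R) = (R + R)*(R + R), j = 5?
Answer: -82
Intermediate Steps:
l(R) = 4*R² (l(R) = (2*R)*(2*R) = 4*R²)
g = 20 (g = 5*(-1*(-3) + 1) = 5*(3 + 1) = 5*4 = 20)
B(X) = 0 (B(X) = 0*(5 + X) = 0)
-82 + l(9)*B(g) = -82 + (4*9²)*0 = -82 + (4*81)*0 = -82 + 324*0 = -82 + 0 = -82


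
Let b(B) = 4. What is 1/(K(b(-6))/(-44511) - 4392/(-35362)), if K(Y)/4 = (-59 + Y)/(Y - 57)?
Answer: 41710946523/5176656448 ≈ 8.0575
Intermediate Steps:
K(Y) = 4*(-59 + Y)/(-57 + Y) (K(Y) = 4*((-59 + Y)/(Y - 57)) = 4*((-59 + Y)/(-57 + Y)) = 4*(-59 + Y)/(-57 + Y))
1/(K(b(-6))/(-44511) - 4392/(-35362)) = 1/((4*(-59 + 4)/(-57 + 4))/(-44511) - 4392/(-35362)) = 1/((4*(-55)/(-53))*(-1/44511) - 4392*(-1/35362)) = 1/((4*(-1/53)*(-55))*(-1/44511) + 2196/17681) = 1/((220/53)*(-1/44511) + 2196/17681) = 1/(-220/2359083 + 2196/17681) = 1/(5176656448/41710946523) = 41710946523/5176656448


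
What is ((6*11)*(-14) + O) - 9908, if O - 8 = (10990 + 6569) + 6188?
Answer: 12923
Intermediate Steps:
O = 23755 (O = 8 + ((10990 + 6569) + 6188) = 8 + (17559 + 6188) = 8 + 23747 = 23755)
((6*11)*(-14) + O) - 9908 = ((6*11)*(-14) + 23755) - 9908 = (66*(-14) + 23755) - 9908 = (-924 + 23755) - 9908 = 22831 - 9908 = 12923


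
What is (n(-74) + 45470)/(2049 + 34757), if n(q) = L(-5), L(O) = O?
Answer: 6495/5258 ≈ 1.2353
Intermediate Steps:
n(q) = -5
(n(-74) + 45470)/(2049 + 34757) = (-5 + 45470)/(2049 + 34757) = 45465/36806 = 45465*(1/36806) = 6495/5258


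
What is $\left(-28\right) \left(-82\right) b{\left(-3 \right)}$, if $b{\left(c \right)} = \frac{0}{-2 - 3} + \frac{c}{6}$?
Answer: $-1148$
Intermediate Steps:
$b{\left(c \right)} = \frac{c}{6}$ ($b{\left(c \right)} = \frac{0}{-2 - 3} + c \frac{1}{6} = \frac{0}{-5} + \frac{c}{6} = 0 \left(- \frac{1}{5}\right) + \frac{c}{6} = 0 + \frac{c}{6} = \frac{c}{6}$)
$\left(-28\right) \left(-82\right) b{\left(-3 \right)} = \left(-28\right) \left(-82\right) \frac{1}{6} \left(-3\right) = 2296 \left(- \frac{1}{2}\right) = -1148$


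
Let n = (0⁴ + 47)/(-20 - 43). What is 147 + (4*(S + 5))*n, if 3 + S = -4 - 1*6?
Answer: 10765/63 ≈ 170.87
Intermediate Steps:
n = -47/63 (n = (0 + 47)/(-63) = 47*(-1/63) = -47/63 ≈ -0.74603)
S = -13 (S = -3 + (-4 - 1*6) = -3 + (-4 - 6) = -3 - 10 = -13)
147 + (4*(S + 5))*n = 147 + (4*(-13 + 5))*(-47/63) = 147 + (4*(-8))*(-47/63) = 147 - 32*(-47/63) = 147 + 1504/63 = 10765/63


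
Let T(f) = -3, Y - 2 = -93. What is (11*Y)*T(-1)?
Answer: 3003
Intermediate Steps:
Y = -91 (Y = 2 - 93 = -91)
(11*Y)*T(-1) = (11*(-91))*(-3) = -1001*(-3) = 3003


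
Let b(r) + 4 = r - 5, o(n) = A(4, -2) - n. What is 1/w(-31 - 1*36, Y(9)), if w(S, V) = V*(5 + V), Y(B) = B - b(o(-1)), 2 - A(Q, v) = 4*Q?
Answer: 1/1116 ≈ 0.00089606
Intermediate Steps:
A(Q, v) = 2 - 4*Q
o(n) = -14 - n (o(n) = (2 - 4*4) - n = (2 - 16) - n = -14 - n)
b(r) = -9 + r (b(r) = -4 + (r - 5) = -4 + (-5 + r) = -9 + r)
Y(B) = 22 + B (Y(B) = B - (-9 + (-14 - 1*(-1))) = B - (-9 + (-14 + 1)) = B - (-9 - 13) = B - 1*(-22) = B + 22 = 22 + B)
1/w(-31 - 1*36, Y(9)) = 1/((22 + 9)*(5 + (22 + 9))) = 1/(31*(5 + 31)) = 1/(31*36) = 1/1116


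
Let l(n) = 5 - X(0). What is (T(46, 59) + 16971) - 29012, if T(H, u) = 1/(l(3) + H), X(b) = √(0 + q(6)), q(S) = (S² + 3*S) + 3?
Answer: -10210751/848 + √57/2544 ≈ -12041.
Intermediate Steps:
q(S) = 3 + S² + 3*S
X(b) = √57 (X(b) = √(0 + (3 + 6² + 3*6)) = √(0 + (3 + 36 + 18)) = √(0 + 57) = √57)
l(n) = 5 - √57
T(H, u) = 1/(5 + H - √57) (T(H, u) = 1/((5 - √57) + H) = 1/(5 + H - √57))
(T(46, 59) + 16971) - 29012 = (1/(5 + 46 - √57) + 16971) - 29012 = (1/(51 - √57) + 16971) - 29012 = (16971 + 1/(51 - √57)) - 29012 = -12041 + 1/(51 - √57)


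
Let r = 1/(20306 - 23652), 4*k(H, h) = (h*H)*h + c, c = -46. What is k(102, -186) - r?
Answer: 1475898015/1673 ≈ 8.8219e+5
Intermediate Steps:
k(H, h) = -23/2 + H*h²/4 (k(H, h) = ((h*H)*h - 46)/4 = ((H*h)*h - 46)/4 = (H*h² - 46)/4 = (-46 + H*h²)/4 = -23/2 + H*h²/4)
r = -1/3346 (r = 1/(-3346) = -1/3346 ≈ -0.00029886)
k(102, -186) - r = (-23/2 + (¼)*102*(-186)²) - 1*(-1/3346) = (-23/2 + (¼)*102*34596) + 1/3346 = (-23/2 + 882198) + 1/3346 = 1764373/2 + 1/3346 = 1475898015/1673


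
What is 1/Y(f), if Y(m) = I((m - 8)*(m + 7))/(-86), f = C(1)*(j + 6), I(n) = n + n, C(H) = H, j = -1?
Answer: 43/36 ≈ 1.1944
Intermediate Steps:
I(n) = 2*n
f = 5 (f = 1*(-1 + 6) = 1*5 = 5)
Y(m) = -(-8 + m)*(7 + m)/43 (Y(m) = (2*((m - 8)*(m + 7)))/(-86) = (2*((-8 + m)*(7 + m)))*(-1/86) = (2*(-8 + m)*(7 + m))*(-1/86) = -(-8 + m)*(7 + m)/43)
1/Y(f) = 1/(56/43 - 1/43*5² + (1/43)*5) = 1/(56/43 - 1/43*25 + 5/43) = 1/(56/43 - 25/43 + 5/43) = 1/(36/43) = 43/36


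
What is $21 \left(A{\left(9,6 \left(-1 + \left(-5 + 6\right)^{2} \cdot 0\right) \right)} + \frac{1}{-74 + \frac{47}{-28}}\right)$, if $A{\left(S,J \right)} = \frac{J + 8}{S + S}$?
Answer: $\frac{13069}{6357} \approx 2.0558$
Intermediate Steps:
$A{\left(S,J \right)} = \frac{8 + J}{2 S}$
$21 \left(A{\left(9,6 \left(-1 + \left(-5 + 6\right)^{2} \cdot 0\right) \right)} + \frac{1}{-74 + \frac{47}{-28}}\right) = 21 \left(\frac{8 + 6 \left(-1 + \left(-5 + 6\right)^{2} \cdot 0\right)}{2 \cdot 9} + \frac{1}{-74 + \frac{47}{-28}}\right) = 21 \left(\frac{1}{2} \cdot \frac{1}{9} \left(8 + 6 \left(-1 + 1^{2} \cdot 0\right)\right) + \frac{1}{-74 + 47 \left(- \frac{1}{28}\right)}\right) = 21 \left(\frac{1}{2} \cdot \frac{1}{9} \left(8 + 6 \left(-1 + 1 \cdot 0\right)\right) + \frac{1}{-74 - \frac{47}{28}}\right) = 21 \left(\frac{1}{2} \cdot \frac{1}{9} \left(8 + 6 \left(-1 + 0\right)\right) + \frac{1}{- \frac{2119}{28}}\right) = 21 \left(\frac{1}{2} \cdot \frac{1}{9} \left(8 + 6 \left(-1\right)\right) - \frac{28}{2119}\right) = 21 \left(\frac{1}{2} \cdot \frac{1}{9} \left(8 - 6\right) - \frac{28}{2119}\right) = 21 \left(\frac{1}{2} \cdot \frac{1}{9} \cdot 2 - \frac{28}{2119}\right) = 21 \left(\frac{1}{9} - \frac{28}{2119}\right) = 21 \cdot \frac{1867}{19071} = \frac{13069}{6357}$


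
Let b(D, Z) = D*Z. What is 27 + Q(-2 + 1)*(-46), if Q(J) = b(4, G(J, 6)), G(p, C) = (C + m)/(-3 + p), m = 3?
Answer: 441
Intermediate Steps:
G(p, C) = (3 + C)/(-3 + p) (G(p, C) = (C + 3)/(-3 + p) = (3 + C)/(-3 + p))
Q(J) = 36/(-3 + J) (Q(J) = 4*((3 + 6)/(-3 + J)) = 4*(9/(-3 + J)) = 36/(-3 + J))
27 + Q(-2 + 1)*(-46) = 27 + (36/(-3 + (-2 + 1)))*(-46) = 27 + (36/(-3 - 1))*(-46) = 27 + (36/(-4))*(-46) = 27 + (36*(-¼))*(-46) = 27 - 9*(-46) = 27 + 414 = 441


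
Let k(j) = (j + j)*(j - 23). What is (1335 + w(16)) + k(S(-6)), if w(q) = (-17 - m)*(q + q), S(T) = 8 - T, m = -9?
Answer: 827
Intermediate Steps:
k(j) = 2*j*(-23 + j) (k(j) = (2*j)*(-23 + j) = 2*j*(-23 + j))
w(q) = -16*q (w(q) = (-17 - 1*(-9))*(q + q) = (-17 + 9)*(2*q) = -16*q)
(1335 + w(16)) + k(S(-6)) = (1335 - 16*16) + 2*(8 - 1*(-6))*(-23 + (8 - 1*(-6))) = (1335 - 256) + 2*(8 + 6)*(-23 + (8 + 6)) = 1079 + 2*14*(-23 + 14) = 1079 + 2*14*(-9) = 1079 - 252 = 827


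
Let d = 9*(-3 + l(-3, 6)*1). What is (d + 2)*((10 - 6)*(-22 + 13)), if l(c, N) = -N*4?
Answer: 8676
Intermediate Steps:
l(c, N) = -4*N
d = -243 (d = 9*(-3 - 4*6*1) = 9*(-3 - 24*1) = 9*(-3 - 24) = 9*(-27) = -243)
(d + 2)*((10 - 6)*(-22 + 13)) = (-243 + 2)*((10 - 6)*(-22 + 13)) = -964*(-9) = -241*(-36) = 8676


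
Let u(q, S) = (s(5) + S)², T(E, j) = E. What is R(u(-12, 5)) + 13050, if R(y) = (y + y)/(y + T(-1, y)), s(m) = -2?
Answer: 52209/4 ≈ 13052.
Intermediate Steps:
u(q, S) = (-2 + S)²
R(y) = 2*y/(-1 + y) (R(y) = (y + y)/(y - 1) = (2*y)/(-1 + y) = 2*y/(-1 + y))
R(u(-12, 5)) + 13050 = 2*(-2 + 5)²/(-1 + (-2 + 5)²) + 13050 = 2*3²/(-1 + 3²) + 13050 = 2*9/(-1 + 9) + 13050 = 2*9/8 + 13050 = 2*9*(⅛) + 13050 = 9/4 + 13050 = 52209/4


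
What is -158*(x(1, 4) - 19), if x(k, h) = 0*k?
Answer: 3002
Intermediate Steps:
x(k, h) = 0
-158*(x(1, 4) - 19) = -158*(0 - 19) = -158*(-19) = 3002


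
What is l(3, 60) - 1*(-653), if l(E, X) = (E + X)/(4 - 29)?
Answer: 16262/25 ≈ 650.48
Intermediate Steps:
l(E, X) = -E/25 - X/25 (l(E, X) = (E + X)/(-25) = (E + X)*(-1/25) = -E/25 - X/25)
l(3, 60) - 1*(-653) = (-1/25*3 - 1/25*60) - 1*(-653) = (-3/25 - 12/5) + 653 = -63/25 + 653 = 16262/25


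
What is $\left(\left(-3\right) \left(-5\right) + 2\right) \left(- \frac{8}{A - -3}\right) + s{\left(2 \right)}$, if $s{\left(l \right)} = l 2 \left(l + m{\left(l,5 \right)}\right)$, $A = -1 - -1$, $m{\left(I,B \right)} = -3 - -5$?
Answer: $- \frac{88}{3} \approx -29.333$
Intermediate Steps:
$m{\left(I,B \right)} = 2$ ($m{\left(I,B \right)} = -3 + 5 = 2$)
$A = 0$ ($A = -1 + 1 = 0$)
$s{\left(l \right)} = 2 l \left(2 + l\right)$ ($s{\left(l \right)} = l 2 \left(l + 2\right) = 2 l \left(2 + l\right)$)
$\left(\left(-3\right) \left(-5\right) + 2\right) \left(- \frac{8}{A - -3}\right) + s{\left(2 \right)} = \left(\left(-3\right) \left(-5\right) + 2\right) \left(- \frac{8}{0 - -3}\right) + 2 \cdot 2 \left(2 + 2\right) = \left(15 + 2\right) \left(- \frac{8}{0 + 3}\right) + 2 \cdot 2 \cdot 4 = 17 \left(- \frac{8}{3}\right) + 16 = - \frac{136}{3} + 16 = - \frac{88}{3}$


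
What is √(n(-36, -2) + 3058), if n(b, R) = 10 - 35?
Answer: 3*√337 ≈ 55.073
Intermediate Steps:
n(b, R) = -25
√(n(-36, -2) + 3058) = √(-25 + 3058) = √3033 = 3*√337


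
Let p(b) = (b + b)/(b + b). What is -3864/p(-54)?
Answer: -3864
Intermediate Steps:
p(b) = 1 (p(b) = (2*b)/((2*b)) = (2*b)*(1/(2*b)) = 1)
-3864/p(-54) = -3864/1 = -3864*1 = -3864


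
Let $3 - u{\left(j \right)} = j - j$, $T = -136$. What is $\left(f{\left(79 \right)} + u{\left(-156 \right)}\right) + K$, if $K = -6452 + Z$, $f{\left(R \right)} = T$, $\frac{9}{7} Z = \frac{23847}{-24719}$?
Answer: $- \frac{488379488}{74157} \approx -6585.8$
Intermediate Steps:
$Z = - \frac{55643}{74157}$ ($Z = \frac{7 \frac{23847}{-24719}}{9} = \frac{7 \cdot 23847 \left(- \frac{1}{24719}\right)}{9} = \frac{7}{9} \left(- \frac{23847}{24719}\right) = - \frac{55643}{74157} \approx -0.75034$)
$u{\left(j \right)} = 3$ ($u{\left(j \right)} = 3 - \left(j - j\right) = 3 - 0 = 3 + 0 = 3$)
$f{\left(R \right)} = -136$
$K = - \frac{478516607}{74157}$ ($K = -6452 - \frac{55643}{74157} = - \frac{478516607}{74157} \approx -6452.8$)
$\left(f{\left(79 \right)} + u{\left(-156 \right)}\right) + K = \left(-136 + 3\right) - \frac{478516607}{74157} = -133 - \frac{478516607}{74157} = - \frac{488379488}{74157}$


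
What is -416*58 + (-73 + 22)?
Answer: -24179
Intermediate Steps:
-416*58 + (-73 + 22) = -24128 - 51 = -24179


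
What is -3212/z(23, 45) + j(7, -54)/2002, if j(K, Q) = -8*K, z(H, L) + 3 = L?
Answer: -229742/3003 ≈ -76.504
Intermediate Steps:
z(H, L) = -3 + L
-3212/z(23, 45) + j(7, -54)/2002 = -3212/(-3 + 45) - 8*7/2002 = -3212/42 - 56*1/2002 = -3212*1/42 - 4/143 = -1606/21 - 4/143 = -229742/3003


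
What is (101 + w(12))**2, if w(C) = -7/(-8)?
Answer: 664225/64 ≈ 10379.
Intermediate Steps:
w(C) = 7/8 (w(C) = -7*(-1/8) = 7/8)
(101 + w(12))**2 = (101 + 7/8)**2 = (815/8)**2 = 664225/64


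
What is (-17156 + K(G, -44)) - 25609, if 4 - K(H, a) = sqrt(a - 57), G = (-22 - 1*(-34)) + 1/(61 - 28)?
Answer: -42761 - I*sqrt(101) ≈ -42761.0 - 10.05*I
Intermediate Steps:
G = 397/33 (G = (-22 + 34) + 1/33 = 12 + 1/33 = 397/33 ≈ 12.030)
K(H, a) = 4 - sqrt(-57 + a) (K(H, a) = 4 - sqrt(a - 57) = 4 - sqrt(-57 + a))
(-17156 + K(G, -44)) - 25609 = (-17156 + (4 - sqrt(-57 - 44))) - 25609 = (-17156 + (4 - sqrt(-101))) - 25609 = (-17156 + (4 - I*sqrt(101))) - 25609 = (-17152 - I*sqrt(101)) - 25609 = -42761 - I*sqrt(101)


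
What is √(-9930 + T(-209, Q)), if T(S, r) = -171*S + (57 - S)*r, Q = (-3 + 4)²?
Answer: 5*√1043 ≈ 161.48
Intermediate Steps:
Q = 1 (Q = 1² = 1)
T(S, r) = -171*S + r*(57 - S)
√(-9930 + T(-209, Q)) = √(-9930 + (-171*(-209) + 57*1 - 1*(-209)*1)) = √(-9930 + (35739 + 57 + 209)) = √(-9930 + 36005) = √26075 = 5*√1043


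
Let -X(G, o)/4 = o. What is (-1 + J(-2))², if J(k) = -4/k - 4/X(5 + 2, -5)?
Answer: 16/25 ≈ 0.64000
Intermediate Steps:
X(G, o) = -4*o
J(k) = -⅕ - 4/k (J(k) = -4/k - 4/((-4*(-5))) = -4/k - 4/20 = -4/k - 4*1/20 = -4/k - ⅕ = -⅕ - 4/k)
(-1 + J(-2))² = (-1 + (⅕)*(-20 - 1*(-2))/(-2))² = (-1 + (⅕)*(-½)*(-20 + 2))² = (-1 + (⅕)*(-½)*(-18))² = (-1 + 9/5)² = (⅘)² = 16/25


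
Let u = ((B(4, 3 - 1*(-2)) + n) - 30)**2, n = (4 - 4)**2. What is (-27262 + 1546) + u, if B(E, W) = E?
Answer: -25040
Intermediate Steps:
n = 0 (n = 0**2 = 0)
u = 676 (u = ((4 + 0) - 30)**2 = (4 - 30)**2 = (-26)**2 = 676)
(-27262 + 1546) + u = (-27262 + 1546) + 676 = -25716 + 676 = -25040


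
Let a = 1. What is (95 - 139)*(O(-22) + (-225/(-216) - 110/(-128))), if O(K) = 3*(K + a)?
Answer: 129041/48 ≈ 2688.4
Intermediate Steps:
O(K) = 3 + 3*K (O(K) = 3*(K + 1) = 3*(1 + K) = 3 + 3*K)
(95 - 139)*(O(-22) + (-225/(-216) - 110/(-128))) = (95 - 139)*((3 + 3*(-22)) + (-225/(-216) - 110/(-128))) = -44*((3 - 66) + (-225*(-1/216) - 110*(-1/128))) = -44*(-63 + (25/24 + 55/64)) = -44*(-63 + 365/192) = -44*(-11731/192) = 129041/48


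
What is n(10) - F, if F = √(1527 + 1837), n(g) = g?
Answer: -48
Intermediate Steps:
F = 58 (F = √3364 = 58)
n(10) - F = 10 - 1*58 = 10 - 58 = -48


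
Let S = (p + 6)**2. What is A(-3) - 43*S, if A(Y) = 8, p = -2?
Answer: -680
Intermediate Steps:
S = 16 (S = (-2 + 6)**2 = 4**2 = 16)
A(-3) - 43*S = 8 - 43*16 = 8 - 688 = -680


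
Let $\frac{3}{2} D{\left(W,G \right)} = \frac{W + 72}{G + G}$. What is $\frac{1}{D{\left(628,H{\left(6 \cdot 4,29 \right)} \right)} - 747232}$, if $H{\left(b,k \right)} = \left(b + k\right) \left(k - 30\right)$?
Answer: $- \frac{159}{118810588} \approx -1.3383 \cdot 10^{-6}$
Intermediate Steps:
$H{\left(b,k \right)} = \left(-30 + k\right) \left(b + k\right)$ ($H{\left(b,k \right)} = \left(b + k\right) \left(-30 + k\right) = \left(-30 + k\right) \left(b + k\right)$)
$D{\left(W,G \right)} = \frac{72 + W}{3 G}$ ($D{\left(W,G \right)} = \frac{2 \frac{W + 72}{G + G}}{3} = \frac{2 \frac{72 + W}{2 G}}{3} = \frac{72 + W}{3 G}$)
$\frac{1}{D{\left(628,H{\left(6 \cdot 4,29 \right)} \right)} - 747232} = \frac{1}{\frac{72 + 628}{3 \left(29^{2} - 30 \cdot 6 \cdot 4 - 870 + 6 \cdot 4 \cdot 29\right)} - 747232} = \frac{1}{\frac{1}{3} \frac{1}{841 - 720 - 870 + 24 \cdot 29} \cdot 700 - 747232} = \frac{1}{\frac{1}{3} \frac{1}{841 - 720 - 870 + 696} \cdot 700 - 747232} = \frac{1}{\frac{1}{3} \frac{1}{-53} \cdot 700 - 747232} = \frac{1}{\frac{1}{3} \left(- \frac{1}{53}\right) 700 - 747232} = \frac{1}{- \frac{700}{159} - 747232} = \frac{1}{- \frac{118810588}{159}} = - \frac{159}{118810588}$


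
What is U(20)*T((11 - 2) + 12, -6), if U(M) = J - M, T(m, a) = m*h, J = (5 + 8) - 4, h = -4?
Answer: 924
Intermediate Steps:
J = 9 (J = 13 - 4 = 9)
T(m, a) = -4*m (T(m, a) = m*(-4) = -4*m)
U(M) = 9 - M
U(20)*T((11 - 2) + 12, -6) = (9 - 1*20)*(-4*((11 - 2) + 12)) = (9 - 20)*(-4*(9 + 12)) = -(-44)*21 = -11*(-84) = 924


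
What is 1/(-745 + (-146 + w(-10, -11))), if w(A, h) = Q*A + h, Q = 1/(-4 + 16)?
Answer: -6/5417 ≈ -0.0011076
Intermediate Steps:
Q = 1/12 ≈ 0.083333
w(A, h) = h + A/12 (w(A, h) = A/12 + h = h + A/12)
1/(-745 + (-146 + w(-10, -11))) = 1/(-745 + (-146 + (-11 + (1/12)*(-10)))) = 1/(-745 + (-146 + (-11 - ⅚))) = 1/(-745 + (-146 - 71/6)) = 1/(-745 - 947/6) = 1/(-5417/6) = -6/5417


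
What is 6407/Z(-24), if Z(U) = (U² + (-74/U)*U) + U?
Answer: 6407/478 ≈ 13.404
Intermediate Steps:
Z(U) = -74 + U + U² (Z(U) = (U² - 74) + U = (-74 + U²) + U = -74 + U + U²)
6407/Z(-24) = 6407/(-74 - 24 + (-24)²) = 6407/(-74 - 24 + 576) = 6407/478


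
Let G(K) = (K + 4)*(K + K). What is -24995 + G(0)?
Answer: -24995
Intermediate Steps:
G(K) = 2*K*(4 + K) (G(K) = (4 + K)*(2*K) = 2*K*(4 + K))
-24995 + G(0) = -24995 + 2*0*(4 + 0) = -24995 + 2*0*4 = -24995 + 0 = -24995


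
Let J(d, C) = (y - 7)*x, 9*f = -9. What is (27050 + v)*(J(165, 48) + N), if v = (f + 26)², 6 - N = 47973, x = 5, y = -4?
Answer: -1329008850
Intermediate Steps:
N = -47967 (N = 6 - 1*47973 = 6 - 47973 = -47967)
f = -1 (f = (⅑)*(-9) = -1)
J(d, C) = -55 (J(d, C) = (-4 - 7)*5 = -11*5 = -55)
v = 625 (v = (-1 + 26)² = 25² = 625)
(27050 + v)*(J(165, 48) + N) = (27050 + 625)*(-55 - 47967) = 27675*(-48022) = -1329008850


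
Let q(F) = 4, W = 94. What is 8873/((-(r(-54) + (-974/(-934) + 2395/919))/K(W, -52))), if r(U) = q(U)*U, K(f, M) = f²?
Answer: 357956890726/969525 ≈ 3.6921e+5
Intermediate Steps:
r(U) = 4*U
8873/((-(r(-54) + (-974/(-934) + 2395/919))/K(W, -52))) = 8873/((-(4*(-54) + (-974/(-934) + 2395/919))/(94²))) = 8873/((-(-216 + (-974*(-1/934) + 2395*(1/919)))/8836)) = 8873/((-(-216 + (487/467 + 2395/919))/8836)) = 8873/((-(-216 + 1566018/429173)/8836)) = 8873/((-(-91135350)/(429173*8836))) = 8873/((-1*(-969525/40342262))) = 8873/(969525/40342262) = 8873*(40342262/969525) = 357956890726/969525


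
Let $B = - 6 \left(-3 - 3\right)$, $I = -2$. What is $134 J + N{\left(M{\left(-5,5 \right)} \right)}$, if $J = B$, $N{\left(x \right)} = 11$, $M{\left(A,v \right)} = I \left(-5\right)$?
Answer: $4835$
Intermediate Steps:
$B = 36$ ($B = \left(-6\right) \left(-6\right) = 36$)
$M{\left(A,v \right)} = 10$ ($M{\left(A,v \right)} = \left(-2\right) \left(-5\right) = 10$)
$J = 36$
$134 J + N{\left(M{\left(-5,5 \right)} \right)} = 134 \cdot 36 + 11 = 4824 + 11 = 4835$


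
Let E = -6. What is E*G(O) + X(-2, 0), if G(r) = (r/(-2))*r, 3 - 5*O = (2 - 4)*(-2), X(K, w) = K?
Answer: -47/25 ≈ -1.8800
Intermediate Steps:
O = -⅕ (O = ⅗ - (2 - 4)*(-2)/5 = ⅗ - (-2)*(-2)/5 = ⅗ - ⅕*4 = ⅗ - ⅘ = -⅕ ≈ -0.20000)
G(r) = -r²/2 (G(r) = (r*(-½))*r = (-r/2)*r = -r²/2)
E*G(O) + X(-2, 0) = -(-3)*(-⅕)² - 2 = -(-3)/25 - 2 = -6*(-1/50) - 2 = 3/25 - 2 = -47/25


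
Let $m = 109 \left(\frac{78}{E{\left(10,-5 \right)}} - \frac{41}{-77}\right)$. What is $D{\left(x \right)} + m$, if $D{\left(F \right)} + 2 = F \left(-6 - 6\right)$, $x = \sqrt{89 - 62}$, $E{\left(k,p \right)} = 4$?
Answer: $\frac{335957}{154} - 36 \sqrt{3} \approx 2119.2$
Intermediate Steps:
$x = 3 \sqrt{3}$ ($x = \sqrt{27} = 3 \sqrt{3} \approx 5.1962$)
$D{\left(F \right)} = -2 - 12 F$ ($D{\left(F \right)} = -2 + F \left(-6 - 6\right) = -2 + F \left(-12\right) = -2 - 12 F$)
$m = \frac{336265}{154}$ ($m = 109 \left(\frac{78}{4} - \frac{41}{-77}\right) = 109 \left(78 \cdot \frac{1}{4} - - \frac{41}{77}\right) = 109 \left(\frac{39}{2} + \frac{41}{77}\right) = 109 \cdot \frac{3085}{154} = \frac{336265}{154} \approx 2183.5$)
$D{\left(x \right)} + m = \left(-2 - 12 \cdot 3 \sqrt{3}\right) + \frac{336265}{154} = \left(-2 - 36 \sqrt{3}\right) + \frac{336265}{154} = \frac{335957}{154} - 36 \sqrt{3}$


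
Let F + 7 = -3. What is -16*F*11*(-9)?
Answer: -15840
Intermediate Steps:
F = -10 (F = -7 - 3 = -10)
-16*F*11*(-9) = -(-160)*11*(-9) = -16*(-110)*(-9) = 1760*(-9) = -15840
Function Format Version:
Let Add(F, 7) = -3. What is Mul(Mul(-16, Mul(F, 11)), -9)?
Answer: -15840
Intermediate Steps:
F = -10 (F = Add(-7, -3) = -10)
Mul(Mul(-16, Mul(F, 11)), -9) = Mul(Mul(-16, Mul(-10, 11)), -9) = Mul(Mul(-16, -110), -9) = Mul(1760, -9) = -15840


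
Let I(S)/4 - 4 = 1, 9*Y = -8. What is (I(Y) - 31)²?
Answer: 121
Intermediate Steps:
Y = -8/9 (Y = (⅑)*(-8) = -8/9 ≈ -0.88889)
I(S) = 20 (I(S) = 16 + 4*1 = 16 + 4 = 20)
(I(Y) - 31)² = (20 - 31)² = (-11)² = 121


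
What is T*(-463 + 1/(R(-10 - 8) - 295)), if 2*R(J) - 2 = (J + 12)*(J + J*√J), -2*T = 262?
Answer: 278216621/4587 + 1179*I*√2/6116 ≈ 60653.0 + 0.27262*I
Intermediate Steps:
T = -131 (T = -½*262 = -131)
R(J) = 1 + (12 + J)*(J + J^(3/2))/2 (R(J) = 1 + ((J + 12)*(J + J*√J))/2 = 1 + ((12 + J)*(J + J^(3/2)))/2 = 1 + (12 + J)*(J + J^(3/2))/2)
T*(-463 + 1/(R(-10 - 8) - 295)) = -131*(-463 + 1/((1 + (-10 - 8)²/2 + (-10 - 8)^(5/2)/2 + 6*(-10 - 8) + 6*(-10 - 8)^(3/2)) - 295)) = -131*(-463 + 1/((1 + (½)*(-18)² + (-18)^(5/2)/2 + 6*(-18) + 6*(-18)^(3/2)) - 295)) = -131*(-463 + 1/((1 + (½)*324 + (972*I*√2)/2 - 108 + 6*(-54*I*√2)) - 295)) = -131*(-463 + 1/((1 + 162 + 486*I*√2 - 108 - 324*I*√2) - 295)) = -131*(-463 + 1/((55 + 162*I*√2) - 295)) = -131*(-463 + 1/(-240 + 162*I*√2)) = 60653 - 131/(-240 + 162*I*√2)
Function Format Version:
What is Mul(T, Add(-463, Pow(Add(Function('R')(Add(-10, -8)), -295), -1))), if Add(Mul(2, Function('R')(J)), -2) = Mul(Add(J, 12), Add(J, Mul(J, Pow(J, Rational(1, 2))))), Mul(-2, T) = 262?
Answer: Add(Rational(278216621, 4587), Mul(Rational(1179, 6116), I, Pow(2, Rational(1, 2)))) ≈ Add(60653., Mul(0.27262, I))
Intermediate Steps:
T = -131 (T = Mul(Rational(-1, 2), 262) = -131)
Function('R')(J) = Add(1, Mul(Rational(1, 2), Add(12, J), Add(J, Pow(J, Rational(3, 2))))) (Function('R')(J) = Add(1, Mul(Rational(1, 2), Mul(Add(J, 12), Add(J, Mul(J, Pow(J, Rational(1, 2))))))) = Add(1, Mul(Rational(1, 2), Mul(Add(12, J), Add(J, Pow(J, Rational(3, 2)))))) = Add(1, Mul(Rational(1, 2), Add(12, J), Add(J, Pow(J, Rational(3, 2))))))
Mul(T, Add(-463, Pow(Add(Function('R')(Add(-10, -8)), -295), -1))) = Mul(-131, Add(-463, Pow(Add(Add(1, Mul(Rational(1, 2), Pow(Add(-10, -8), 2)), Mul(Rational(1, 2), Pow(Add(-10, -8), Rational(5, 2))), Mul(6, Add(-10, -8)), Mul(6, Pow(Add(-10, -8), Rational(3, 2)))), -295), -1))) = Mul(-131, Add(-463, Pow(Add(Add(1, Mul(Rational(1, 2), Pow(-18, 2)), Mul(Rational(1, 2), Pow(-18, Rational(5, 2))), Mul(6, -18), Mul(6, Pow(-18, Rational(3, 2)))), -295), -1))) = Mul(-131, Add(-463, Pow(Add(Add(1, Mul(Rational(1, 2), 324), Mul(Rational(1, 2), Mul(972, I, Pow(2, Rational(1, 2)))), -108, Mul(6, Mul(-54, I, Pow(2, Rational(1, 2))))), -295), -1))) = Mul(-131, Add(-463, Pow(Add(Add(1, 162, Mul(486, I, Pow(2, Rational(1, 2))), -108, Mul(-324, I, Pow(2, Rational(1, 2)))), -295), -1))) = Mul(-131, Add(-463, Pow(Add(Add(55, Mul(162, I, Pow(2, Rational(1, 2)))), -295), -1))) = Mul(-131, Add(-463, Pow(Add(-240, Mul(162, I, Pow(2, Rational(1, 2)))), -1))) = Add(60653, Mul(-131, Pow(Add(-240, Mul(162, I, Pow(2, Rational(1, 2)))), -1)))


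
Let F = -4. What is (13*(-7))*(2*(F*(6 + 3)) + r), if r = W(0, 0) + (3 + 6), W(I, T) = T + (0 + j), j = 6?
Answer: 5187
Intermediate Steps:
W(I, T) = 6 + T (W(I, T) = T + (0 + 6) = T + 6 = 6 + T)
r = 15 (r = (6 + 0) + (3 + 6) = 6 + 9 = 15)
(13*(-7))*(2*(F*(6 + 3)) + r) = (13*(-7))*(2*(-4*(6 + 3)) + 15) = -91*(2*(-4*9) + 15) = -91*(2*(-36) + 15) = -91*(-72 + 15) = -91*(-57) = 5187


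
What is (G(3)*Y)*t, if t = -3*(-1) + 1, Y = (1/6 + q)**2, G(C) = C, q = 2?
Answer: 169/3 ≈ 56.333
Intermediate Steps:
Y = 169/36 (Y = (1/6 + 2)**2 = (13/6)**2 = 169/36 ≈ 4.6944)
t = 4 (t = 3 + 1 = 4)
(G(3)*Y)*t = (3*(169/36))*4 = (169/12)*4 = 169/3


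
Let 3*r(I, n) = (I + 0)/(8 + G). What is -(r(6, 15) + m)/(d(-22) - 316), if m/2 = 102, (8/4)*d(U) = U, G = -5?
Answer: 614/981 ≈ 0.62589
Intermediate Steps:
d(U) = U/2
m = 204 (m = 2*102 = 204)
r(I, n) = I/9 (r(I, n) = ((I + 0)/(8 - 5))/3 = (I/3)/3 = I/9)
-(r(6, 15) + m)/(d(-22) - 316) = -((1/9)*6 + 204)/((1/2)*(-22) - 316) = -(2/3 + 204)/(-11 - 316) = -614/(3*(-327)) = -614*(-1)/(3*327) = -1*(-614/981) = 614/981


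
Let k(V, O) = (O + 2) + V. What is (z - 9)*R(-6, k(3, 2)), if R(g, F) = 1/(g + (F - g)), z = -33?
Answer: -6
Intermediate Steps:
k(V, O) = 2 + O + V (k(V, O) = (2 + O) + V = 2 + O + V)
R(g, F) = 1/F
(z - 9)*R(-6, k(3, 2)) = (-33 - 9)/(2 + 2 + 3) = -42/7 = -42*⅐ = -6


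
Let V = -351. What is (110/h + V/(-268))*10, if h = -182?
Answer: 86005/12194 ≈ 7.0531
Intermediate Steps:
(110/h + V/(-268))*10 = (110/(-182) - 351/(-268))*10 = (110*(-1/182) - 351*(-1/268))*10 = (-55/91 + 351/268)*10 = (17201/24388)*10 = 86005/12194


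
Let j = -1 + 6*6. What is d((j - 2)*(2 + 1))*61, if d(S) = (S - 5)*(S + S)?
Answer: 1135332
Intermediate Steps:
j = 35 (j = -1 + 36 = 35)
d(S) = 2*S*(-5 + S) (d(S) = (-5 + S)*(2*S) = 2*S*(-5 + S))
d((j - 2)*(2 + 1))*61 = (2*((35 - 2)*(2 + 1))*(-5 + (35 - 2)*(2 + 1)))*61 = (2*(33*3)*(-5 + 33*3))*61 = (2*99*(-5 + 99))*61 = (2*99*94)*61 = 18612*61 = 1135332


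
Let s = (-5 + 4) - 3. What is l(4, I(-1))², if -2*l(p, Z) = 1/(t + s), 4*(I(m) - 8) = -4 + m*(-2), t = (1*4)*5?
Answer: 1/1024 ≈ 0.00097656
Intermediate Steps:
t = 20 (t = 4*5 = 20)
s = -4 (s = -1 - 3 = -4)
I(m) = 7 - m/2 (I(m) = 8 + (-4 + m*(-2))/4 = 8 + (-4 - 2*m)/4 = 8 + (-1 - m/2) = 7 - m/2)
l(p, Z) = -1/32 (l(p, Z) = -1/(2*(20 - 4)) = -½/16 = -½*1/16 = -1/32)
l(4, I(-1))² = (-1/32)² = 1/1024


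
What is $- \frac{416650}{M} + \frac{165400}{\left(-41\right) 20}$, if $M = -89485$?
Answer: $- \frac{144591660}{733777} \approx -197.05$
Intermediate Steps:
$- \frac{416650}{M} + \frac{165400}{\left(-41\right) 20} = - \frac{416650}{-89485} + \frac{165400}{\left(-41\right) 20} = \left(-416650\right) \left(- \frac{1}{89485}\right) + \frac{165400}{-820} = \frac{83330}{17897} + 165400 \left(- \frac{1}{820}\right) = \frac{83330}{17897} - \frac{8270}{41} = - \frac{144591660}{733777}$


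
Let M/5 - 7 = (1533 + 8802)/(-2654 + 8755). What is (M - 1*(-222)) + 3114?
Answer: 20618146/6101 ≈ 3379.5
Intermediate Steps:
M = 265210/6101 (M = 35 + 5*((1533 + 8802)/(-2654 + 8755)) = 35 + 5*(10335/6101) = 35 + 51675/6101 = 265210/6101 ≈ 43.470)
(M - 1*(-222)) + 3114 = (265210/6101 - 1*(-222)) + 3114 = (265210/6101 + 222) + 3114 = 1619632/6101 + 3114 = 20618146/6101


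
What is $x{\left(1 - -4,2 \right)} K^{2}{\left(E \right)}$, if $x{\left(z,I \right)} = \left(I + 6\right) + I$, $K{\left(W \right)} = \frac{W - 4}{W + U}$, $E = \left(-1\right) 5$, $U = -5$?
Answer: $\frac{81}{10} \approx 8.1$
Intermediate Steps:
$E = -5$
$K{\left(W \right)} = \frac{-4 + W}{-5 + W}$ ($K{\left(W \right)} = \frac{W - 4}{W - 5} = \frac{-4 + W}{-5 + W}$)
$x{\left(z,I \right)} = 6 + 2 I$ ($x{\left(z,I \right)} = \left(6 + I\right) + I = 6 + 2 I$)
$x{\left(1 - -4,2 \right)} K^{2}{\left(E \right)} = \left(6 + 2 \cdot 2\right) \left(\frac{-4 - 5}{-5 - 5}\right)^{2} = \left(6 + 4\right) \left(\frac{1}{-10} \left(-9\right)\right)^{2} = 10 \left(\left(- \frac{1}{10}\right) \left(-9\right)\right)^{2} = 10 \left(\frac{9}{10}\right)^{2} = 10 \cdot \frac{81}{100} = \frac{81}{10}$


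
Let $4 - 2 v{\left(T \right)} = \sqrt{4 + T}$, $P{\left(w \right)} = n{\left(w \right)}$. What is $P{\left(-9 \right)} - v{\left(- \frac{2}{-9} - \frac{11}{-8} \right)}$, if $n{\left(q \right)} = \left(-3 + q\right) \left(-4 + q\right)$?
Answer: $154 + \frac{\sqrt{806}}{24} \approx 155.18$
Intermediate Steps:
$n{\left(q \right)} = \left(-4 + q\right) \left(-3 + q\right)$
$P{\left(w \right)} = 12 + w^{2} - 7 w$
$v{\left(T \right)} = 2 - \frac{\sqrt{4 + T}}{2}$
$P{\left(-9 \right)} - v{\left(- \frac{2}{-9} - \frac{11}{-8} \right)} = \left(12 + \left(-9\right)^{2} - -63\right) - \left(2 - \frac{\sqrt{4 - \left(- \frac{11}{8} - \frac{2}{9}\right)}}{2}\right) = \left(12 + 81 + 63\right) - \left(2 - \frac{\sqrt{4 - - \frac{115}{72}}}{2}\right) = 156 - \left(2 - \frac{\sqrt{4 + \left(\frac{2}{9} + \frac{11}{8}\right)}}{2}\right) = 156 - \left(2 - \frac{\sqrt{4 + \frac{115}{72}}}{2}\right) = 156 - \left(2 - \frac{\sqrt{\frac{403}{72}}}{2}\right) = 156 - \left(2 - \frac{\frac{1}{12} \sqrt{806}}{2}\right) = 156 - \left(2 - \frac{\sqrt{806}}{24}\right) = 154 + \frac{\sqrt{806}}{24}$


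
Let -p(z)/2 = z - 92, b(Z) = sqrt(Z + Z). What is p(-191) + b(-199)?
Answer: 566 + I*sqrt(398) ≈ 566.0 + 19.95*I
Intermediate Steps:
b(Z) = sqrt(2)*sqrt(Z) (b(Z) = sqrt(2*Z) = sqrt(2)*sqrt(Z))
p(z) = 184 - 2*z (p(z) = -2*(z - 92) = -2*(-92 + z) = 184 - 2*z)
p(-191) + b(-199) = (184 - 2*(-191)) + sqrt(2)*sqrt(-199) = (184 + 382) + sqrt(2)*(I*sqrt(199)) = 566 + I*sqrt(398)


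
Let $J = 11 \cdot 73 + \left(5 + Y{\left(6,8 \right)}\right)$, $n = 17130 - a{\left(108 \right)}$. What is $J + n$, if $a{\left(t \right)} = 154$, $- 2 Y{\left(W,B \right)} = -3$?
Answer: $\frac{35571}{2} \approx 17786.0$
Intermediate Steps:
$Y{\left(W,B \right)} = \frac{3}{2}$ ($Y{\left(W,B \right)} = \left(- \frac{1}{2}\right) \left(-3\right) = \frac{3}{2}$)
$n = 16976$ ($n = 17130 - 154 = 16976$)
$J = \frac{1619}{2}$ ($J = 11 \cdot 73 + \left(5 + \frac{3}{2}\right) = 803 + \frac{13}{2} = \frac{1619}{2} \approx 809.5$)
$J + n = \frac{1619}{2} + 16976 = \frac{35571}{2}$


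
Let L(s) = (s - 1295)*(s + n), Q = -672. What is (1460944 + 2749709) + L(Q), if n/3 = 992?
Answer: -321315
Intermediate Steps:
n = 2976 (n = 3*992 = 2976)
L(s) = (-1295 + s)*(2976 + s) (L(s) = (s - 1295)*(s + 2976) = (-1295 + s)*(2976 + s))
(1460944 + 2749709) + L(Q) = (1460944 + 2749709) + (-3853920 + (-672)² + 1681*(-672)) = 4210653 + (-3853920 + 451584 - 1129632) = 4210653 - 4531968 = -321315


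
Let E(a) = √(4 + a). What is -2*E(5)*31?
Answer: -186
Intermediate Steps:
-2*E(5)*31 = -2*√(4 + 5)*31 = -2*√9*31 = -2*3*31 = -6*31 = -186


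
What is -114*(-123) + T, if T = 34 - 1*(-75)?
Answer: 14131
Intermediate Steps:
T = 109 (T = 34 + 75 = 109)
-114*(-123) + T = -114*(-123) + 109 = 14022 + 109 = 14131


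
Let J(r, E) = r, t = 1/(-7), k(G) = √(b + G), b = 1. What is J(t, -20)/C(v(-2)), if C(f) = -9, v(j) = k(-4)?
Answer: 1/63 ≈ 0.015873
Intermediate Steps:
k(G) = √(1 + G)
t = -⅐ ≈ -0.14286
v(j) = I*√3 (v(j) = √(1 - 4) = √(-3) = I*√3)
J(t, -20)/C(v(-2)) = -⅐/(-9) = -⅐*(-⅑) = 1/63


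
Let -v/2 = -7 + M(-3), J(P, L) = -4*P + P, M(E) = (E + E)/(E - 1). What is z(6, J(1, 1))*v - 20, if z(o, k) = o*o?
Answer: 376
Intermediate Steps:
M(E) = 2*E/(-1 + E) (M(E) = (2*E)/(-1 + E) = 2*E/(-1 + E))
J(P, L) = -3*P
z(o, k) = o**2
v = 11 (v = -2*(-7 + 2*(-3)/(-1 - 3)) = -2*(-7 + 2*(-3)/(-4)) = -2*(-7 + 2*(-3)*(-1/4)) = -2*(-7 + 3/2) = -2*(-11/2) = 11)
z(6, J(1, 1))*v - 20 = 6**2*11 - 20 = 36*11 - 20 = 396 - 20 = 376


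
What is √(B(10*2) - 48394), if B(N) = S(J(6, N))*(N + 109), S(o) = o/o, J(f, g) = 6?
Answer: 7*I*√985 ≈ 219.69*I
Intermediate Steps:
S(o) = 1
B(N) = 109 + N (B(N) = 1*(N + 109) = 1*(109 + N) = 109 + N)
√(B(10*2) - 48394) = √((109 + 10*2) - 48394) = √((109 + 20) - 48394) = √(129 - 48394) = √(-48265) = 7*I*√985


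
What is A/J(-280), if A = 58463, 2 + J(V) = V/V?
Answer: -58463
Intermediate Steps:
J(V) = -1 (J(V) = -2 + V/V = -2 + 1 = -1)
A/J(-280) = 58463/(-1) = 58463*(-1) = -58463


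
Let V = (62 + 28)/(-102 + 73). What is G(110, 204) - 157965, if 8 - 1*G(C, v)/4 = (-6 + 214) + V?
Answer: -4603825/29 ≈ -1.5875e+5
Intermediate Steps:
V = -90/29 (V = 90/(-29) = 90*(-1/29) = -90/29 ≈ -3.1034)
G(C, v) = -22840/29 (G(C, v) = 32 - 4*((-6 + 214) - 90/29) = 32 - 4*(208 - 90/29) = 32 - 4*5942/29 = 32 - 23768/29 = -22840/29)
G(110, 204) - 157965 = -22840/29 - 157965 = -4603825/29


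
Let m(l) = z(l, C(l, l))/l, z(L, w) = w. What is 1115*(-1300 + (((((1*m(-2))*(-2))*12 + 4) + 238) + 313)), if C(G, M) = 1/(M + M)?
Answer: -834020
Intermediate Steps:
C(G, M) = 1/(2*M)
m(l) = 1/(2*l²) (m(l) = (1/(2*l))/l = 1/(2*l²))
1115*(-1300 + (((((1*m(-2))*(-2))*12 + 4) + 238) + 313)) = 1115*(-1300 + (((((1*((½)/(-2)²))*(-2))*12 + 4) + 238) + 313)) = 1115*(-1300 + (((((1*((½)*(¼)))*(-2))*12 + 4) + 238) + 313)) = 1115*(-1300 + (((((1*(⅛))*(-2))*12 + 4) + 238) + 313)) = 1115*(-1300 + (((((⅛)*(-2))*12 + 4) + 238) + 313)) = 1115*(-1300 + (((-¼*12 + 4) + 238) + 313)) = 1115*(-1300 + (((-3 + 4) + 238) + 313)) = 1115*(-1300 + ((1 + 238) + 313)) = 1115*(-1300 + (239 + 313)) = 1115*(-1300 + 552) = 1115*(-748) = -834020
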